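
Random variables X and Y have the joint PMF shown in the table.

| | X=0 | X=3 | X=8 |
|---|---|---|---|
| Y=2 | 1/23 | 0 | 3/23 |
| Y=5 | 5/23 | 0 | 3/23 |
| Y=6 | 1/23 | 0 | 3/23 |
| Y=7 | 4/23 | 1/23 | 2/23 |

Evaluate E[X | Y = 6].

P(Y = 6) = 4/23.
Σ X·P over the event = 0·(1/23) + 8·(3/23) = 24/23.
E[X | Y = 6] = (24/23) / (4/23) = 6.

6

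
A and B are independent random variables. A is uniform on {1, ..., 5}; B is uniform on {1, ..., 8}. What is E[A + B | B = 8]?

11

Outcomes with B = 8: (1,8), (2,8), (3,8), (4,8), (5,8), each with probability 1/40.
E[A + B | B = 8] = (9 + 10 + 11 + 12 + 13) / 5 = 11.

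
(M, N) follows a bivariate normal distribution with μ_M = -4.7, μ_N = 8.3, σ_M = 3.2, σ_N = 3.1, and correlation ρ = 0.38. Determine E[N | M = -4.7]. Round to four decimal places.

8.3000

For a bivariate normal, E[N | M=x] = μ_N + ρ·(σ_N/σ_M)·(x − μ_M).
E[N | M=-4.7] = 8.3 + (0.38)·(3.1/3.2)·(-4.7 − (-4.7)) = 8.3 + (0.36812)·(0) = 8.3000.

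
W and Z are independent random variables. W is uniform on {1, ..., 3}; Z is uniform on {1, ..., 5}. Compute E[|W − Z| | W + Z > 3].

7/4

P(W + Z > 3) = 4/5.
Summing |W−Z|·P(x,y) over outcomes with W + Z > 3 gives 7/5.
E[|W − Z| | W + Z > 3] = (7/5) / (4/5) = 7/4.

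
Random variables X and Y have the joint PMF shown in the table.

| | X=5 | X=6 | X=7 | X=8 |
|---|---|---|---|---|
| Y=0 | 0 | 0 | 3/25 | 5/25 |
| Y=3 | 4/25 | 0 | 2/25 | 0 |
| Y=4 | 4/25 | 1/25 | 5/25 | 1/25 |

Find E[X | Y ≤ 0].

P(Y ≤ 0) = 8/25.
Summing X·P(X=x,Y=y) over the conditioning event gives 61/25.
E[X | Y ≤ 0] = (61/25) / (8/25) = 61/8.

61/8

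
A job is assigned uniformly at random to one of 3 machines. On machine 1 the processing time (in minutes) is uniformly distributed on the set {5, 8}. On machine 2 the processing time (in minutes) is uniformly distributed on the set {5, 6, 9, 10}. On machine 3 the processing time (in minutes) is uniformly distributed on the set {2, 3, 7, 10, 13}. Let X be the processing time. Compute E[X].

E[X | machine 1] = (5+8)/2 = 13/2.
E[X | machine 2] = (5+6+9+10)/4 = 15/2.
E[X | machine 3] = (2+3+7+10+13)/5 = 7.
By the law of total expectation,
E[X] = (1/3)·(13/2) + (1/3)·(15/2) + (1/3)·(7) = 7.

7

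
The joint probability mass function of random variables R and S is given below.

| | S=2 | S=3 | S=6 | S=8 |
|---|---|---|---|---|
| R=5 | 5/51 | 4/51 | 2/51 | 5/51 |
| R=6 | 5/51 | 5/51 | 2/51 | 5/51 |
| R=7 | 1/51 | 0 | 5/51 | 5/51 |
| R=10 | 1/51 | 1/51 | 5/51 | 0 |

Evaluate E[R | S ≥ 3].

257/39

P(S ≥ 3) = 13/17.
Summing R·P(R=x,S=y) over the conditioning event gives 257/51.
E[R | S ≥ 3] = (257/51) / (13/17) = 257/39.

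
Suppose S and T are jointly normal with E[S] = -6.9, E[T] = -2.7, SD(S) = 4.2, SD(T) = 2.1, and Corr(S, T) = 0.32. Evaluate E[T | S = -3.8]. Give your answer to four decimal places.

-2.2040

E[T | S=x] = μ_T + ρ(σ_T/σ_S)(x − μ_S) for jointly normal variables.
E[T | S=-3.8] = -2.7 + (0.32)·(2.1/4.2)·(-3.8 − (-6.9)) = -2.7 + (0.16)·(3.1) = -2.2040.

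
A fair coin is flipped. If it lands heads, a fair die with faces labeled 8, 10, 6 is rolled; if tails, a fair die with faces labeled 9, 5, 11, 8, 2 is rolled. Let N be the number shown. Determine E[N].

15/2

E[N | heads] = (8+10+6)/3 = 8.
E[N | tails] = (9+5+11+8+2)/5 = 7.
By the law of total expectation,
E[N] = (1/2)·(8) + (1/2)·(7) = 15/2.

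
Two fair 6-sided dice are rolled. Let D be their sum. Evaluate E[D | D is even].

7

P(D is even) = 1/2.
Σ over the event: 2·1/36 + 4·1/12 + 6·5/36 + 8·5/36 + 10·1/12 + 12·1/36 = 7/2.
E[D | D is even] = (7/2) / (1/2) = 7.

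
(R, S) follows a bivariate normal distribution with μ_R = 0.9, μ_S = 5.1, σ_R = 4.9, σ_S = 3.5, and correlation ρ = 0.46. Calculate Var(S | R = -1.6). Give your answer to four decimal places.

Var(S | R=x) = (1 − ρ²)·σ_S².
Var(S | R=-1.6) = (3.5)²·(1 − (0.46)²) = 12.25·0.7884 = 9.6579.

9.6579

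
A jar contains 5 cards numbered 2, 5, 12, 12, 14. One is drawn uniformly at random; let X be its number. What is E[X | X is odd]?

5

P(X is odd) = 1/5.
Σ over the event: 5·1/5 = 1.
E[X | X is odd] = (1) / (1/5) = 5.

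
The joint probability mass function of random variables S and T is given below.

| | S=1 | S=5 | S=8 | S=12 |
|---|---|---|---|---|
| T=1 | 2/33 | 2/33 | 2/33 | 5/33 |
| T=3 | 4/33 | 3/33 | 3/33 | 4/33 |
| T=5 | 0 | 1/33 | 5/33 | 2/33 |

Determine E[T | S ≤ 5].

5/2

P(S ≤ 5) = 4/11.
Σ T·P over the event = 1·(2/33) + 3·(4/33) + 1·(2/33) + 3·(3/33) + 5·(1/33) = 10/11.
E[T | S ≤ 5] = (10/11) / (4/11) = 5/2.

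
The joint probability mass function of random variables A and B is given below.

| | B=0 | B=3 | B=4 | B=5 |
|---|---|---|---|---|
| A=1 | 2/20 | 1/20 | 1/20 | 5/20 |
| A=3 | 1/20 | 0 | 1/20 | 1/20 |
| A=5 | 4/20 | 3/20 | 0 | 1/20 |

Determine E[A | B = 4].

2

P(B = 4) = 1/10.
Summing A·P(A=x,B=y) over the conditioning event gives 1/5.
E[A | B = 4] = (1/5) / (1/10) = 2.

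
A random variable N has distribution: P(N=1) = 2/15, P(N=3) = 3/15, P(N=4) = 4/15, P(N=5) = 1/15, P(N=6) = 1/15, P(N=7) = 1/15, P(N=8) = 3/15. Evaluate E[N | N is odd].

P(N is odd) = 7/15.
Σ over the event: 1·2/15 + 3·1/5 + 5·1/15 + 7·1/15 = 23/15.
E[N | N is odd] = (23/15) / (7/15) = 23/7.

23/7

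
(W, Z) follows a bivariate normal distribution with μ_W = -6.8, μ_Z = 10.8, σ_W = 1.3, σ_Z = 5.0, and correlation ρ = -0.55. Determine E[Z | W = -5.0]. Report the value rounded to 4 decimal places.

E[Z | W=x] = μ_Z + ρ(σ_Z/σ_W)(x − μ_W) for jointly normal variables.
E[Z | W=-5.0] = 10.8 + (-0.55)·(5.0/1.3)·(-5.0 − (-6.8)) = 10.8 + (-2.1154)·(1.8) = 6.9923.

6.9923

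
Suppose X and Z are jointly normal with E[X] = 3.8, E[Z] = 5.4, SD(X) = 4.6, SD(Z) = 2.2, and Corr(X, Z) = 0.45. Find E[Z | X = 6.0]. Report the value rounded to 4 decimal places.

5.8735

For a bivariate normal, E[Z | X=x] = μ_Z + ρ·(σ_Z/σ_X)·(x − μ_X).
E[Z | X=6.0] = 5.4 + (0.45)·(2.2/4.6)·(6.0 − (3.8)) = 5.4 + (0.21522)·(2.2) = 5.8735.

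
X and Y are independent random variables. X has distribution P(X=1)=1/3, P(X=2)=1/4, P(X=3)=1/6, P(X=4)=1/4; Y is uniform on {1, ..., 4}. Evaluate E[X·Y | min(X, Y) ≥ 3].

P(min(X, Y) ≥ 3) = 5/24.
Summing XY·P(x,y) over outcomes with min(X, Y) ≥ 3 gives 21/8.
E[X·Y | min(X, Y) ≥ 3] = (21/8) / (5/24) = 63/5.

63/5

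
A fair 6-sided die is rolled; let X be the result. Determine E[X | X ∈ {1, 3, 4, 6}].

P(X ∈ {1, 3, 4, 6}) = 2/3.
Σ over the event: 1·1/6 + 3·1/6 + 4·1/6 + 6·1/6 = 7/3.
E[X | X ∈ {1, 3, 4, 6}] = (7/3) / (2/3) = 7/2.

7/2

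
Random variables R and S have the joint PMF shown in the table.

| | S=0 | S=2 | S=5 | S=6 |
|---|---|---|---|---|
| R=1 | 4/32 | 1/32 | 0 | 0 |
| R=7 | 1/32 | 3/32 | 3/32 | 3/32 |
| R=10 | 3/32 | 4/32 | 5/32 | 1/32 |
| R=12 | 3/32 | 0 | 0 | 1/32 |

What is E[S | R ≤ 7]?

41/15

P(R ≤ 7) = 15/32.
Σ S·P over the event = 0·(4/32) + 2·(1/32) + 0·(1/32) + 2·(3/32) + 5·(3/32) + 6·(3/32) = 41/32.
E[S | R ≤ 7] = (41/32) / (15/32) = 41/15.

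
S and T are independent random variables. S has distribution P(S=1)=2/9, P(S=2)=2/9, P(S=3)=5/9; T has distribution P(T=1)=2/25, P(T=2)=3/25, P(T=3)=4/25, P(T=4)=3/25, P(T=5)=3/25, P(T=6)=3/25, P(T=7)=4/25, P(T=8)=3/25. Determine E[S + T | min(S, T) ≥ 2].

54/7

P(min(S, T) ≥ 2) = 161/225.
Summing (S+T)·P(x,y) over outcomes with min(S, T) ≥ 2 gives 138/25.
E[S + T | min(S, T) ≥ 2] = (138/25) / (161/225) = 54/7.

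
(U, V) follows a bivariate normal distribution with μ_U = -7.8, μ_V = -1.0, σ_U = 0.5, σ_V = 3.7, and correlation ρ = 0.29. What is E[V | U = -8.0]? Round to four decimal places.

The regression of V on U has slope ρ·σ_V/σ_U and passes through (μ_U, μ_V).
E[V | U=-8.0] = -1.0 + (0.29)·(3.7/0.5)·(-8.0 − (-7.8)) = -1.0 + (2.146)·(-0.2) = -1.4292.

-1.4292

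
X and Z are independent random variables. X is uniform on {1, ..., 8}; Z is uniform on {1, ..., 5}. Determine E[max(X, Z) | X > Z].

P(X > Z) = 5/8.
Summing max(X,Z)·P(x,y) over outcomes with X > Z gives 29/8.
E[max(X, Z) | X > Z] = (29/8) / (5/8) = 29/5.

29/5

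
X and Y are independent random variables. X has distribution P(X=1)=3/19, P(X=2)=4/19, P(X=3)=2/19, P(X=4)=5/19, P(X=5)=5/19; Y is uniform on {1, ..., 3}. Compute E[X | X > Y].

155/38

P(X > Y) = 2/3.
Summing X·P(x,y) over outcomes with X > Y gives 155/57.
E[X | X > Y] = (155/57) / (2/3) = 155/38.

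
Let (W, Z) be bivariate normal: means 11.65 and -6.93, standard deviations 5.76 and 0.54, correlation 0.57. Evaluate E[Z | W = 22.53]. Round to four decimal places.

-6.3486

For a bivariate normal, E[Z | W=x] = μ_Z + ρ·(σ_Z/σ_W)·(x − μ_W).
E[Z | W=22.53] = -6.93 + (0.57)·(0.54/5.76)·(22.53 − (11.65)) = -6.93 + (0.053437)·(10.88) = -6.3486.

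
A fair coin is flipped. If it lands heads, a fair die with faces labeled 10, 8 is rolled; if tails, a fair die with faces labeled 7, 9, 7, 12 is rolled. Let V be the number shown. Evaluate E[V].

71/8

E[V | heads] = (10+8)/2 = 9.
E[V | tails] = (7+9+7+12)/4 = 35/4.
E[V] = (1/2)·(9) + (1/2)·(35/4) = 71/8.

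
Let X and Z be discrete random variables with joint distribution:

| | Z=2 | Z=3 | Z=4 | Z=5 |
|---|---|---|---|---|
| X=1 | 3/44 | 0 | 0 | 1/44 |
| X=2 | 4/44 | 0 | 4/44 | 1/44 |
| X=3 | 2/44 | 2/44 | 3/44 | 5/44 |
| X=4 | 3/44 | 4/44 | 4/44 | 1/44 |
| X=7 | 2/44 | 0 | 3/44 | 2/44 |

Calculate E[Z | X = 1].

P(X = 1) = 1/11.
Σ Z·P over the event = 2·(3/44) + 5·(1/44) = 1/4.
E[Z | X = 1] = (1/4) / (1/11) = 11/4.

11/4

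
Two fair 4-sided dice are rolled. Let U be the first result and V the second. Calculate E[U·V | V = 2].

Outcomes with V = 2: (1,2), (2,2), (3,2), (4,2), each with probability 1/16.
E[U·V | V = 2] = (2 + 4 + 6 + 8) / 4 = 5.

5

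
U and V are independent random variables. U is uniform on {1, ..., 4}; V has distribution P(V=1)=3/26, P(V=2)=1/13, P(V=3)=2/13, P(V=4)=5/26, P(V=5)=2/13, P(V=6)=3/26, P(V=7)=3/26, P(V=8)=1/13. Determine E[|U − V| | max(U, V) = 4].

47/29

P(max(U, V) = 4) = 29/104.
Summing |U−V|·P(x,y) over outcomes with max(U, V) = 4 gives 47/104.
E[|U − V| | max(U, V) = 4] = (47/104) / (29/104) = 47/29.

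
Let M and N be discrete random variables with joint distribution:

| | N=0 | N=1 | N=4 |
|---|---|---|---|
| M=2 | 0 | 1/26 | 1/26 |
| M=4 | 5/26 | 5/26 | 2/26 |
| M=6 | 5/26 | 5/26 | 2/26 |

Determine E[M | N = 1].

P(N = 1) = 11/26.
Σ M·P over the event = 2·(1/26) + 4·(5/26) + 6·(5/26) = 2.
E[M | N = 1] = (2) / (11/26) = 52/11.

52/11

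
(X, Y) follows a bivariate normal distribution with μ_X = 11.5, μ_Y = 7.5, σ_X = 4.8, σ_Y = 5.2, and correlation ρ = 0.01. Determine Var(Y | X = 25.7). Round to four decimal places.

The conditional variance in a bivariate normal is σ_Y²(1 − ρ²), independent of x.
Var(Y | X=25.7) = (5.2)²·(1 − (0.01)²) = 27.04·0.9999 = 27.0373.

27.0373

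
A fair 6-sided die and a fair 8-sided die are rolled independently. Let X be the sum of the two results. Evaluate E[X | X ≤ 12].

344/45

P(X ≤ 12) = 15/16.
E[X | X ≤ 12] = (43/6) / (15/16) = 344/45.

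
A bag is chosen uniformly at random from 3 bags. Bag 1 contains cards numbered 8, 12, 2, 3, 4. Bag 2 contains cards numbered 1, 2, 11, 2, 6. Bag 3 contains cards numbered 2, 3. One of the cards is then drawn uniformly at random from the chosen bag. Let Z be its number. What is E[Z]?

127/30

E[Z | bag 1] = (8+12+2+3+4)/5 = 29/5.
E[Z | bag 2] = (1+2+11+2+6)/5 = 22/5.
E[Z | bag 3] = (2+3)/2 = 5/2.
By the law of total expectation,
E[Z] = (1/3)·(29/5) + (1/3)·(22/5) + (1/3)·(5/2) = 127/30.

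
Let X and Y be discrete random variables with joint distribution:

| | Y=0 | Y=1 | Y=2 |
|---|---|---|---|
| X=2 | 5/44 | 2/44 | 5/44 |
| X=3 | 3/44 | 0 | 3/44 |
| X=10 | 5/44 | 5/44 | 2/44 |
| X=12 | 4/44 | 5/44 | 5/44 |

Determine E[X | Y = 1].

19/2

P(Y = 1) = 3/11.
Σ X·P over the event = 2·(2/44) + 10·(5/44) + 12·(5/44) = 57/22.
E[X | Y = 1] = (57/22) / (3/11) = 19/2.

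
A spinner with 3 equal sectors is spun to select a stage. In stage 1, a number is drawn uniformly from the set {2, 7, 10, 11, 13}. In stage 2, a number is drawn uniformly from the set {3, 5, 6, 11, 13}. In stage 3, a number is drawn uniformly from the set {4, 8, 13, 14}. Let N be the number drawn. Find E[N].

173/20

E[N | stage 1] = (2+7+10+11+13)/5 = 43/5.
E[N | stage 2] = (3+5+6+11+13)/5 = 38/5.
E[N | stage 3] = (4+8+13+14)/4 = 39/4.
By the law of total expectation,
E[N] = (1/3)·(43/5) + (1/3)·(38/5) + (1/3)·(39/4) = 173/20.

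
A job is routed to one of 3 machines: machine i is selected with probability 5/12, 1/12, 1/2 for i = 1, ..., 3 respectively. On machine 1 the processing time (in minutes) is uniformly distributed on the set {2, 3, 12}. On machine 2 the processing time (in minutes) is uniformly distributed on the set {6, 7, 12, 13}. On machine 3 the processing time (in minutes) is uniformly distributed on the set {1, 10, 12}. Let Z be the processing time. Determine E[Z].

E[Z | machine 1] = (2+3+12)/3 = 17/3.
E[Z | machine 2] = (6+7+12+13)/4 = 19/2.
E[Z | machine 3] = (1+10+12)/3 = 23/3.
E[Z] = (5/12)·(17/3) + (1/12)·(19/2) + (1/2)·(23/3) = 503/72.

503/72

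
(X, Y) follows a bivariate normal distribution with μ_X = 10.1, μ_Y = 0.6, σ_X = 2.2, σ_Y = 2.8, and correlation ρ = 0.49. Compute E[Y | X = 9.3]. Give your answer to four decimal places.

0.1011

The regression of Y on X has slope ρ·σ_Y/σ_X and passes through (μ_X, μ_Y).
E[Y | X=9.3] = 0.6 + (0.49)·(2.8/2.2)·(9.3 − (10.1)) = 0.6 + (0.62364)·(-0.8) = 0.1011.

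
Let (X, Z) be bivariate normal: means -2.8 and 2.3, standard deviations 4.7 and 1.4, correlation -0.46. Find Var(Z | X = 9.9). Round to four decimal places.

For a bivariate normal, Var(Z | X=x) = σ_Z²(1 − ρ²).
Var(Z | X=9.9) = (1.4)²·(1 − (-0.46)²) = 1.96·0.7884 = 1.5453.

1.5453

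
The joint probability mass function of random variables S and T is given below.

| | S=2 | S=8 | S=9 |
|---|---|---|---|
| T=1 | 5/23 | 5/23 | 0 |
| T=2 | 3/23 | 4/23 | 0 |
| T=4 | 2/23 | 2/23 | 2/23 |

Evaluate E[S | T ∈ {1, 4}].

11/2

P(T ∈ {1, 4}) = 16/23.
Σ S·P over the event = 2·(5/23) + 2·(2/23) + 8·(5/23) + 8·(2/23) + 9·(2/23) = 88/23.
E[S | T ∈ {1, 4}] = (88/23) / (16/23) = 11/2.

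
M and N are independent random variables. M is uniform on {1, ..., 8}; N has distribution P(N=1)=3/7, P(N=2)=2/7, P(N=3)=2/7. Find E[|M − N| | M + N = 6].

16/7

P(M + N = 6) = 1/8.
Summing |M−N|·P(x,y) over outcomes with M + N = 6 gives 2/7.
E[|M − N| | M + N = 6] = (2/7) / (1/8) = 16/7.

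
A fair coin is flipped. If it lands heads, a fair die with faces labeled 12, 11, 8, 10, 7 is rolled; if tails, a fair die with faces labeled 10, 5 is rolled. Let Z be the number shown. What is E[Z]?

E[Z | heads] = (12+11+8+10+7)/5 = 48/5.
E[Z | tails] = (10+5)/2 = 15/2.
E[Z] = (1/2)·(48/5) + (1/2)·(15/2) = 171/20.

171/20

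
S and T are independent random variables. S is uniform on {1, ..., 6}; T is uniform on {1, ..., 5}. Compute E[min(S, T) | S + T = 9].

Outcomes with S + T = 9: (4,5), (5,4), (6,3), each with probability 1/30.
E[min(S, T) | S + T = 9] = (4 + 4 + 3) / 3 = 11/3.

11/3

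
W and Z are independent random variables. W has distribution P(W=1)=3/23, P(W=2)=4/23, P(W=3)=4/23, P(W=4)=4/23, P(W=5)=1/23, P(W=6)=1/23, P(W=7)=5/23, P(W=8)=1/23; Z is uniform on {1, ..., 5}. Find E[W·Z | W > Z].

P(W > Z) = 63/115.
Summing WZ·P(x,y) over outcomes with W > Z gives 185/23.
E[W·Z | W > Z] = (185/23) / (63/115) = 925/63.

925/63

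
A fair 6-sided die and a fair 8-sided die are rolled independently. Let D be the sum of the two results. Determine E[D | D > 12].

40/3

P(D > 12) = 1/16.
Σ over the event: 13·1/24 + 14·1/48 = 5/6.
E[D | D > 12] = (5/6) / (1/16) = 40/3.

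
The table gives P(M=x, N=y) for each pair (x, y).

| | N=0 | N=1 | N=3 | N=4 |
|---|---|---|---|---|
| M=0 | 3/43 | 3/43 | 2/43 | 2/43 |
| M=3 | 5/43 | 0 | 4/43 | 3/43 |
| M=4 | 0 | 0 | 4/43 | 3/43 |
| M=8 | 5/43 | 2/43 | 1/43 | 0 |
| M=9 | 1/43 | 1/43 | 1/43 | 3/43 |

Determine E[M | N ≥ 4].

48/11

P(N ≥ 4) = 11/43.
Σ M·P over the event = 0·(2/43) + 3·(3/43) + 4·(3/43) + 9·(3/43) = 48/43.
E[M | N ≥ 4] = (48/43) / (11/43) = 48/11.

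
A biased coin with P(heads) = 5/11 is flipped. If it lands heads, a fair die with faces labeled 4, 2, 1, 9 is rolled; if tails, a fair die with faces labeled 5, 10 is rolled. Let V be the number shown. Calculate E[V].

E[V | heads] = (4+2+1+9)/4 = 4.
E[V | tails] = (5+10)/2 = 15/2.
E[V] = (5/11)·(4) + (6/11)·(15/2) = 65/11.

65/11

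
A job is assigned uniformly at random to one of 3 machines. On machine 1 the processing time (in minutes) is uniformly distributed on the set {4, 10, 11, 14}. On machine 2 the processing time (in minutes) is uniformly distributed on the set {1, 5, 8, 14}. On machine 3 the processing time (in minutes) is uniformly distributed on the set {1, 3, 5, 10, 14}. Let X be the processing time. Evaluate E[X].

E[X | machine 1] = (4+10+11+14)/4 = 39/4.
E[X | machine 2] = (1+5+8+14)/4 = 7.
E[X | machine 3] = (1+3+5+10+14)/5 = 33/5.
E[X] = (1/3)·(39/4) + (1/3)·(7) + (1/3)·(33/5) = 467/60.

467/60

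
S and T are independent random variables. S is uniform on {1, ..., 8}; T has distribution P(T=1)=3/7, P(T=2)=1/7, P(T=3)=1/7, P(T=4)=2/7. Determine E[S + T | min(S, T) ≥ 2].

P(min(S, T) ≥ 2) = 1/2.
Summing (S+T)·P(x,y) over outcomes with min(S, T) ≥ 2 gives 33/8.
E[S + T | min(S, T) ≥ 2] = (33/8) / (1/2) = 33/4.

33/4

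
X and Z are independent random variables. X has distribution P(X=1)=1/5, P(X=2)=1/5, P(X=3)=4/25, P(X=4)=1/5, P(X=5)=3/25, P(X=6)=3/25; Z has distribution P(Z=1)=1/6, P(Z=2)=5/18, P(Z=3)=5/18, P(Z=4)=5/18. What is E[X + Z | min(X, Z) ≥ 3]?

P(min(X, Z) ≥ 3) = 1/3.
Summing (X+Z)·P(x,y) over outcomes with min(X, Z) ≥ 3 gives 47/18.
E[X + Z | min(X, Z) ≥ 3] = (47/18) / (1/3) = 47/6.

47/6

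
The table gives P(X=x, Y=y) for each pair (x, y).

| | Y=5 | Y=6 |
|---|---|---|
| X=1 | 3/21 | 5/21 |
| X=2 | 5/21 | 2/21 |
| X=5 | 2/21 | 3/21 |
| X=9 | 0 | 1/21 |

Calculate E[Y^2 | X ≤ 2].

452/15

P(X ≤ 2) = 5/7.
Σ Y^2·P over the event = 25·(3/21) + 36·(5/21) + 25·(5/21) + 36·(2/21) = 452/21.
E[Y^2 | X ≤ 2] = (452/21) / (5/7) = 452/15.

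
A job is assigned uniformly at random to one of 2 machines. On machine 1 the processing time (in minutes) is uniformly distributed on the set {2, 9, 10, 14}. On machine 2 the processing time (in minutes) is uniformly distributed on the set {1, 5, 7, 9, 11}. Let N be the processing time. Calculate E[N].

307/40

E[N | machine 1] = (2+9+10+14)/4 = 35/4.
E[N | machine 2] = (1+5+7+9+11)/5 = 33/5.
E[N] = (1/2)·(35/4) + (1/2)·(33/5) = 307/40.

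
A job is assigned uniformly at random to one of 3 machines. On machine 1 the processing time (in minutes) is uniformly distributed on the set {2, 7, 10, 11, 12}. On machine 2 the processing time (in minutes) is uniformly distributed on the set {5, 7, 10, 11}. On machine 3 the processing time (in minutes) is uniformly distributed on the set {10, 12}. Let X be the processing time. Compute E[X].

553/60

E[X | machine 1] = (2+7+10+11+12)/5 = 42/5.
E[X | machine 2] = (5+7+10+11)/4 = 33/4.
E[X | machine 3] = (10+12)/2 = 11.
By the law of total expectation,
E[X] = (1/3)·(42/5) + (1/3)·(33/4) + (1/3)·(11) = 553/60.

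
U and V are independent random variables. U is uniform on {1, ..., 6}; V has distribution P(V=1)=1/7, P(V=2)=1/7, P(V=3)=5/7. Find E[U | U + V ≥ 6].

116/25

P(U + V ≥ 6) = 25/42.
Summing U·P(x,y) over outcomes with U + V ≥ 6 gives 58/21.
E[U | U + V ≥ 6] = (58/21) / (25/42) = 116/25.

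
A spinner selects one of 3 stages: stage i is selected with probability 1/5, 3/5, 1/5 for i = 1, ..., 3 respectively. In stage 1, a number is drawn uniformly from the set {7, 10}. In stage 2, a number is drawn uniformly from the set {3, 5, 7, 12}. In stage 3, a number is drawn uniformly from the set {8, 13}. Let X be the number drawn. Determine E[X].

E[X | stage 1] = (7+10)/2 = 17/2.
E[X | stage 2] = (3+5+7+12)/4 = 27/4.
E[X | stage 3] = (8+13)/2 = 21/2.
E[X] = (1/5)·(17/2) + (3/5)·(27/4) + (1/5)·(21/2) = 157/20.

157/20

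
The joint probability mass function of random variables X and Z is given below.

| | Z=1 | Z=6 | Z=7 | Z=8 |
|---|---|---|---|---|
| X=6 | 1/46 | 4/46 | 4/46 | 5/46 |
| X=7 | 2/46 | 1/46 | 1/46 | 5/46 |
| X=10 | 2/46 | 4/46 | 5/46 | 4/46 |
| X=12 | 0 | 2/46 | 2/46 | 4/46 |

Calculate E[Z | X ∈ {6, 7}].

148/23

P(X ∈ {6, 7}) = 1/2.
Σ Z·P over the event = 1·(1/46) + 6·(4/46) + 7·(4/46) + 8·(5/46) + 1·(2/46) + 6·(1/46) + 7·(1/46) + 8·(5/46) = 74/23.
E[Z | X ∈ {6, 7}] = (74/23) / (1/2) = 148/23.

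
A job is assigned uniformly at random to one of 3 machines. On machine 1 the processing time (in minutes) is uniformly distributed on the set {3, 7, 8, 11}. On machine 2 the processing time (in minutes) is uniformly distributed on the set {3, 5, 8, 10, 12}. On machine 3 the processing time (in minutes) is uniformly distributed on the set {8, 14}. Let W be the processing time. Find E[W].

517/60

E[W | machine 1] = (3+7+8+11)/4 = 29/4.
E[W | machine 2] = (3+5+8+10+12)/5 = 38/5.
E[W | machine 3] = (8+14)/2 = 11.
E[W] = (1/3)·(29/4) + (1/3)·(38/5) + (1/3)·(11) = 517/60.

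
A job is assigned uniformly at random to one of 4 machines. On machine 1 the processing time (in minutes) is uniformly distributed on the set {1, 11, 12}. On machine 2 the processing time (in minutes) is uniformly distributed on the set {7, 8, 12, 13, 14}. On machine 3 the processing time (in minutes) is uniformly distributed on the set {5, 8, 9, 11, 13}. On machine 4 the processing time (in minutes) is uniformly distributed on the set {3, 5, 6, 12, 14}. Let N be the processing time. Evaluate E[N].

E[N | machine 1] = (1+11+12)/3 = 8.
E[N | machine 2] = (7+8+12+13+14)/5 = 54/5.
E[N | machine 3] = (5+8+9+11+13)/5 = 46/5.
E[N | machine 4] = (3+5+6+12+14)/5 = 8.
E[N] = (1/4)·(8) + (1/4)·(54/5) + (1/4)·(46/5) + (1/4)·(8) = 9.

9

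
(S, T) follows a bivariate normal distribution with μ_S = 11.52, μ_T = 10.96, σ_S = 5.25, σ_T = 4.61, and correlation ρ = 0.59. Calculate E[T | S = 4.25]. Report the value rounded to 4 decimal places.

7.1936

For a bivariate normal, E[T | S=x] = μ_T + ρ·(σ_T/σ_S)·(x − μ_S).
E[T | S=4.25] = 10.96 + (0.59)·(4.61/5.25)·(4.25 − (11.52)) = 10.96 + (0.51808)·(-7.27) = 7.1936.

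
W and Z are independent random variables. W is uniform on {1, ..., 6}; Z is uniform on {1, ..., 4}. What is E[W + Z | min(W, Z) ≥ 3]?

Outcomes with min(W, Z) ≥ 3: (3,3), (3,4), (4,3), (4,4), (5,3), (5,4), (6,3), (6,4), each with probability 1/24.
E[W + Z | min(W, Z) ≥ 3] = (6 + 7 + 7 + 8 + 8 + 9 + 9 + 10) / 8 = 8.

8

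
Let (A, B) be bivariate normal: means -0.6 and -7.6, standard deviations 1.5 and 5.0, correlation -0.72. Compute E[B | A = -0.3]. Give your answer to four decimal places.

E[B | A=x] = μ_B + ρ(σ_B/σ_A)(x − μ_A) for jointly normal variables.
E[B | A=-0.3] = -7.6 + (-0.72)·(5.0/1.5)·(-0.3 − (-0.6)) = -7.6 + (-2.4)·(0.3) = -8.3200.

-8.3200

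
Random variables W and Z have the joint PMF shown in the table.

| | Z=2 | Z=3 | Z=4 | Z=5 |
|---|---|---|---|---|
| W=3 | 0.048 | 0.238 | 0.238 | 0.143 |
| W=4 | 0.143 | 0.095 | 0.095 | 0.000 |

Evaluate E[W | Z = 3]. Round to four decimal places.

3.2853

P(Z = 3) = 0.333.
Summing W·P(W=x,Z=y) over the conditioning event gives 1.094.
E[W | Z = 3] = (1.094) / (0.333) = 3.2853.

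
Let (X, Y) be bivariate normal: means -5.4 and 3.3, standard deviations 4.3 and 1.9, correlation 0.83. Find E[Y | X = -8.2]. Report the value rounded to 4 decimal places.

The regression of Y on X has slope ρ·σ_Y/σ_X and passes through (μ_X, μ_Y).
E[Y | X=-8.2] = 3.3 + (0.83)·(1.9/4.3)·(-8.2 − (-5.4)) = 3.3 + (0.36674)·(-2.8) = 2.2731.

2.2731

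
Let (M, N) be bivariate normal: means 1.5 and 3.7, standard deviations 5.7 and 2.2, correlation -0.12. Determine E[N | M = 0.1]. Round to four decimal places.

The regression of N on M has slope ρ·σ_N/σ_M and passes through (μ_M, μ_N).
E[N | M=0.1] = 3.7 + (-0.12)·(2.2/5.7)·(0.1 − (1.5)) = 3.7 + (-0.046316)·(-1.4) = 3.7648.

3.7648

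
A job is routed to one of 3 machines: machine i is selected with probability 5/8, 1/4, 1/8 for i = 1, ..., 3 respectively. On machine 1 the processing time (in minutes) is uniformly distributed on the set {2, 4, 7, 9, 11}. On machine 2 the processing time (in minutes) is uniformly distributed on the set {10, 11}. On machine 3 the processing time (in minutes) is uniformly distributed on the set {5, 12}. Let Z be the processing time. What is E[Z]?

125/16

E[Z | machine 1] = (2+4+7+9+11)/5 = 33/5.
E[Z | machine 2] = (10+11)/2 = 21/2.
E[Z | machine 3] = (5+12)/2 = 17/2.
By the law of total expectation,
E[Z] = (5/8)·(33/5) + (1/4)·(21/2) + (1/8)·(17/2) = 125/16.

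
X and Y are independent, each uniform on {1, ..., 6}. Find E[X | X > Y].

P(X > Y) = 5/12.
Summing X·P(x,y) over outcomes with X > Y gives 35/18.
E[X | X > Y] = (35/18) / (5/12) = 14/3.

14/3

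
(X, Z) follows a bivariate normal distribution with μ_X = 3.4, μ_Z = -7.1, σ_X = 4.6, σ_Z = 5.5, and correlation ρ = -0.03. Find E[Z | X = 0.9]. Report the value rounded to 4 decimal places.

-7.0103

The regression of Z on X has slope ρ·σ_Z/σ_X and passes through (μ_X, μ_Z).
E[Z | X=0.9] = -7.1 + (-0.03)·(5.5/4.6)·(0.9 − (3.4)) = -7.1 + (-0.03587)·(-2.5) = -7.0103.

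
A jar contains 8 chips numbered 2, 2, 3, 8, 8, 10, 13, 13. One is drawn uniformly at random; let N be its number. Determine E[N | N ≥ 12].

13

P(N ≥ 12) = 1/4.
Σ over the event: 13·1/4 = 13/4.
E[N | N ≥ 12] = (13/4) / (1/4) = 13.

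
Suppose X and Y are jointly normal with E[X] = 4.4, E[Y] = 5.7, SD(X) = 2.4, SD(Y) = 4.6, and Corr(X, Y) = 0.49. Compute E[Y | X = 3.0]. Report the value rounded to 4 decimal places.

4.3852

E[Y | X=x] = μ_Y + ρ(σ_Y/σ_X)(x − μ_X) for jointly normal variables.
E[Y | X=3.0] = 5.7 + (0.49)·(4.6/2.4)·(3.0 − (4.4)) = 5.7 + (0.93917)·(-1.4) = 4.3852.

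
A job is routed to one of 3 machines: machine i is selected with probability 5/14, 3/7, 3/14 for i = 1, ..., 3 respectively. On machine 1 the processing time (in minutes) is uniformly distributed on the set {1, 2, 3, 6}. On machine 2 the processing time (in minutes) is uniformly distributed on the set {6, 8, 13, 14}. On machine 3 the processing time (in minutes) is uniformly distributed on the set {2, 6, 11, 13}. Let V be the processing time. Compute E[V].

E[V | machine 1] = (1+2+3+6)/4 = 3.
E[V | machine 2] = (6+8+13+14)/4 = 41/4.
E[V | machine 3] = (2+6+11+13)/4 = 8.
E[V] = (5/14)·(3) + (3/7)·(41/4) + (3/14)·(8) = 201/28.

201/28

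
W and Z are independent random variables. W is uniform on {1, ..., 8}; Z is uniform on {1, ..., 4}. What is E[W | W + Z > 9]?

Outcomes with W + Z > 9: (6,4), (7,3), (7,4), (8,2), (8,3), (8,4), each with probability 1/32.
E[W | W + Z > 9] = (6 + 7 + 7 + 8 + 8 + 8) / 6 = 22/3.

22/3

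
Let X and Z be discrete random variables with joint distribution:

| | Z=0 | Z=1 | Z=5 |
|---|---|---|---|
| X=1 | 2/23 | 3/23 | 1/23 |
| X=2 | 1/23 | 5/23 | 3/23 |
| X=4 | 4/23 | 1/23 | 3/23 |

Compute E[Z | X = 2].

P(X = 2) = 9/23.
Σ Z·P over the event = 0·(1/23) + 1·(5/23) + 5·(3/23) = 20/23.
E[Z | X = 2] = (20/23) / (9/23) = 20/9.

20/9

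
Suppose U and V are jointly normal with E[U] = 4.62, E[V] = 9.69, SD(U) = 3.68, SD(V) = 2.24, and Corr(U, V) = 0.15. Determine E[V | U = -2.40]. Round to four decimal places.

9.0490

E[V | U=x] = μ_V + ρ(σ_V/σ_U)(x − μ_U) for jointly normal variables.
E[V | U=-2.40] = 9.69 + (0.15)·(2.24/3.68)·(-2.40 − (4.62)) = 9.69 + (0.091304)·(-7.02) = 9.0490.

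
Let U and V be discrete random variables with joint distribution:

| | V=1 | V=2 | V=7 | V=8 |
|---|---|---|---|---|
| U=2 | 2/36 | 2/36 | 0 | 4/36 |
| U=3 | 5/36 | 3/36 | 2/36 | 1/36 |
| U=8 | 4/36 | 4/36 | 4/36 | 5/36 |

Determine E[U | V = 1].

P(V = 1) = 11/36.
Σ U·P over the event = 2·(2/36) + 3·(5/36) + 8·(4/36) = 17/12.
E[U | V = 1] = (17/12) / (11/36) = 51/11.

51/11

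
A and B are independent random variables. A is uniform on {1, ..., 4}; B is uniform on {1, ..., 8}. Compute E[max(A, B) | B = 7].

Outcomes with B = 7: (1,7), (2,7), (3,7), (4,7), each with probability 1/32.
E[max(A, B) | B = 7] = (7 + 7 + 7 + 7) / 4 = 7.

7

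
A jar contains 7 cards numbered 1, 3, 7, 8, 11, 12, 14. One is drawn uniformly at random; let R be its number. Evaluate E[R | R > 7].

P(R > 7) = 4/7.
Σ over the event: 8·1/7 + 11·1/7 + 12·1/7 + 14·1/7 = 45/7.
E[R | R > 7] = (45/7) / (4/7) = 45/4.

45/4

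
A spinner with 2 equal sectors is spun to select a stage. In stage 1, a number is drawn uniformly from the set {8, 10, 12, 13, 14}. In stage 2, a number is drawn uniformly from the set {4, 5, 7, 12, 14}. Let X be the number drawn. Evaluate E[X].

99/10

E[X | stage 1] = (8+10+12+13+14)/5 = 57/5.
E[X | stage 2] = (4+5+7+12+14)/5 = 42/5.
E[X] = (1/2)·(57/5) + (1/2)·(42/5) = 99/10.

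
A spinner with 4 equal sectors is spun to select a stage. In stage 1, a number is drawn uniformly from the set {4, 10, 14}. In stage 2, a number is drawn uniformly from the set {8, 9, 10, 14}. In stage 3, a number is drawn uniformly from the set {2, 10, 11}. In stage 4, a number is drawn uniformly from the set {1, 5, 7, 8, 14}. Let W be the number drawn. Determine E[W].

137/16

E[W | stage 1] = (4+10+14)/3 = 28/3.
E[W | stage 2] = (8+9+10+14)/4 = 41/4.
E[W | stage 3] = (2+10+11)/3 = 23/3.
E[W | stage 4] = (1+5+7+8+14)/5 = 7.
E[W] = (1/4)·(28/3) + (1/4)·(41/4) + (1/4)·(23/3) + (1/4)·(7) = 137/16.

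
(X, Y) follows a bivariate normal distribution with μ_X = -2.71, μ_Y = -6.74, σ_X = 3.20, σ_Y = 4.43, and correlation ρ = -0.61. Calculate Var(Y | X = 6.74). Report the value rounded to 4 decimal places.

12.3225

The conditional variance in a bivariate normal is σ_Y²(1 − ρ²), independent of x.
Var(Y | X=6.74) = (4.43)²·(1 − (-0.61)²) = 19.6249·0.6279 = 12.3225.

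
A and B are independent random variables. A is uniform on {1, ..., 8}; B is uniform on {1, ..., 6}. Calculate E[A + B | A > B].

P(A > B) = 9/16.
Summing (A+B)·P(x,y) over outcomes with A > B gives 79/16.
E[A + B | A > B] = (79/16) / (9/16) = 79/9.

79/9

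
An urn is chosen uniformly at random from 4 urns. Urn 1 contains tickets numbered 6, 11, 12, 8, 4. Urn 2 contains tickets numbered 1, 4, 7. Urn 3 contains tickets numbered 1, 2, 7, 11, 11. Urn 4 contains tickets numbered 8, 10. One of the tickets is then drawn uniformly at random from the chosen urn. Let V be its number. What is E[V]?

69/10

E[V | urn 1] = (6+11+12+8+4)/5 = 41/5.
E[V | urn 2] = (1+4+7)/3 = 4.
E[V | urn 3] = (1+2+7+11+11)/5 = 32/5.
E[V | urn 4] = (8+10)/2 = 9.
By the law of total expectation,
E[V] = (1/4)·(41/5) + (1/4)·(4) + (1/4)·(32/5) + (1/4)·(9) = 69/10.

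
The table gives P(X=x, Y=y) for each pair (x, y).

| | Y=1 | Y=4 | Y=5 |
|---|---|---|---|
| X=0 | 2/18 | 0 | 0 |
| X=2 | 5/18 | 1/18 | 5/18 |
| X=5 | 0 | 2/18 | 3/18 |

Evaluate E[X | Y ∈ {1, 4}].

11/5

P(Y ∈ {1, 4}) = 5/9.
Σ X·P over the event = 0·(2/18) + 2·(5/18) + 2·(1/18) + 5·(2/18) = 11/9.
E[X | Y ∈ {1, 4}] = (11/9) / (5/9) = 11/5.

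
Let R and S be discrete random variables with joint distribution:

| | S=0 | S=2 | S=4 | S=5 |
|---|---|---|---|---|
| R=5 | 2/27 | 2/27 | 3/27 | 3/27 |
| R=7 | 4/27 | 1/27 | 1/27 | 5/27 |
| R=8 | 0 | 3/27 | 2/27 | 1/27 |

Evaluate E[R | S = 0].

P(S = 0) = 2/9.
Σ R·P over the event = 5·(2/27) + 7·(4/27) = 38/27.
E[R | S = 0] = (38/27) / (2/9) = 19/3.

19/3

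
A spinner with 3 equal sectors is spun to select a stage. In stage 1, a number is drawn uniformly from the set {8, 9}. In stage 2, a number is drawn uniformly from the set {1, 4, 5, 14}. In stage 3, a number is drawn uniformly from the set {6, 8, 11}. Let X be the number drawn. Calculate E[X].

E[X | stage 1] = (8+9)/2 = 17/2.
E[X | stage 2] = (1+4+5+14)/4 = 6.
E[X | stage 3] = (6+8+11)/3 = 25/3.
By the law of total expectation,
E[X] = (1/3)·(17/2) + (1/3)·(6) + (1/3)·(25/3) = 137/18.

137/18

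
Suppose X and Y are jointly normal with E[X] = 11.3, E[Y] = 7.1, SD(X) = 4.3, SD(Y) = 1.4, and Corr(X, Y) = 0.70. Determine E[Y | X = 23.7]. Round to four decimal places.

The regression of Y on X has slope ρ·σ_Y/σ_X and passes through (μ_X, μ_Y).
E[Y | X=23.7] = 7.1 + (0.70)·(1.4/4.3)·(23.7 − (11.3)) = 7.1 + (0.227907)·(12.4) = 9.9260.

9.9260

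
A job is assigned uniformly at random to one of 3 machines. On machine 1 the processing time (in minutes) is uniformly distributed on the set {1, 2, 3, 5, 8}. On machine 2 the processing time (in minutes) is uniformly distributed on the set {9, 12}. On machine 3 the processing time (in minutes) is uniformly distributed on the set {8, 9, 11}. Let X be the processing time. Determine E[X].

709/90

E[X | machine 1] = (1+2+3+5+8)/5 = 19/5.
E[X | machine 2] = (9+12)/2 = 21/2.
E[X | machine 3] = (8+9+11)/3 = 28/3.
By the law of total expectation,
E[X] = (1/3)·(19/5) + (1/3)·(21/2) + (1/3)·(28/3) = 709/90.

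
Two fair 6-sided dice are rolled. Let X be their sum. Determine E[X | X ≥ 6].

P(X ≥ 6) = 13/18.
Σ over the event: 6·5/36 + 7·1/6 + 8·5/36 + 9·1/9 + 10·1/12 + 11·1/18 + 12·1/36 = 53/9.
E[X | X ≥ 6] = (53/9) / (13/18) = 106/13.

106/13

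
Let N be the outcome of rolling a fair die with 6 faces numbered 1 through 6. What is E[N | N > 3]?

5

Given N > 3, N is equally likely to be any of {4, 5, 6}.
E[N | N > 3] = (4 + 5 + 6) / 3 = 5.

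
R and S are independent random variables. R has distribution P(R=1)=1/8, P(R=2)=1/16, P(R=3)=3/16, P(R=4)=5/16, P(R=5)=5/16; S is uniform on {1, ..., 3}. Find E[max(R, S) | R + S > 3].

P(R + S > 3) = 43/48.
Summing max(R,S)·P(x,y) over outcomes with R + S > 3 gives 173/48.
E[max(R, S) | R + S > 3] = (173/48) / (43/48) = 173/43.

173/43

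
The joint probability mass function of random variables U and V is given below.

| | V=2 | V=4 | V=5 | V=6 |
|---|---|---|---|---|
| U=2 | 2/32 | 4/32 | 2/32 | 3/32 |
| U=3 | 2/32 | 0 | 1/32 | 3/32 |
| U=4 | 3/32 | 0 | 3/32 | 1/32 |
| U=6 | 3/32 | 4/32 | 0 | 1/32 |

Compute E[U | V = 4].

P(V = 4) = 1/4.
Σ U·P over the event = 2·(4/32) + 6·(4/32) = 1.
E[U | V = 4] = (1) / (1/4) = 4.

4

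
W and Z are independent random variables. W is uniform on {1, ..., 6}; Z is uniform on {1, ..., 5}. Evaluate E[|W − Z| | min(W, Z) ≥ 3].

7/6

P(min(W, Z) ≥ 3) = 2/5.
Summing |W−Z|·P(x,y) over outcomes with min(W, Z) ≥ 3 gives 7/15.
E[|W − Z| | min(W, Z) ≥ 3] = (7/15) / (2/5) = 7/6.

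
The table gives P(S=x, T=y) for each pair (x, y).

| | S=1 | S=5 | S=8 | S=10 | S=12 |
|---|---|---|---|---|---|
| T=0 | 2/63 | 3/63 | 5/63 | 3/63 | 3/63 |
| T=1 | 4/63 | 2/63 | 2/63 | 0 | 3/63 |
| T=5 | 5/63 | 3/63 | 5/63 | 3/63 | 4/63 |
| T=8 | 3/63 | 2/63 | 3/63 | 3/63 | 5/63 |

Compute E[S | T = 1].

6

P(T = 1) = 11/63.
Σ S·P over the event = 1·(4/63) + 5·(2/63) + 8·(2/63) + 12·(3/63) = 22/21.
E[S | T = 1] = (22/21) / (11/63) = 6.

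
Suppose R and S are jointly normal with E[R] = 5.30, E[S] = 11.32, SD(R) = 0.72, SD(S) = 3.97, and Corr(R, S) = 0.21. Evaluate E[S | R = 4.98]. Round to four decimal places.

10.9495

E[S | R=x] = μ_S + ρ(σ_S/σ_R)(x − μ_R) for jointly normal variables.
E[S | R=4.98] = 11.32 + (0.21)·(3.97/0.72)·(4.98 − (5.30)) = 11.32 + (1.1579)·(-0.32) = 10.9495.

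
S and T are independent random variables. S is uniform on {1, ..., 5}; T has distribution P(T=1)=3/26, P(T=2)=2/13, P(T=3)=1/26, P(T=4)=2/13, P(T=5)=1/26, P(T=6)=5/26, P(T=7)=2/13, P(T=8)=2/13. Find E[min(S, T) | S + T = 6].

P(S + T = 6) = 1/10.
Summing min(S,T)·P(x,y) over outcomes with S + T = 6 gives 23/130.
E[min(S, T) | S + T = 6] = (23/130) / (1/10) = 23/13.

23/13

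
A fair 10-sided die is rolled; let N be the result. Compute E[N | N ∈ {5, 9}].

P(N ∈ {5, 9}) = 1/5.
Σ over the event: 5·1/10 + 9·1/10 = 7/5.
E[N | N ∈ {5, 9}] = (7/5) / (1/5) = 7.

7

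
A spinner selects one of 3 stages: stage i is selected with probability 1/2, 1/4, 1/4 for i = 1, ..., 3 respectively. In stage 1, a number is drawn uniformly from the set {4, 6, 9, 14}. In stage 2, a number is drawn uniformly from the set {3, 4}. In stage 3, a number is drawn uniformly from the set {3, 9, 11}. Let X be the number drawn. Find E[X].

83/12

E[X | stage 1] = (4+6+9+14)/4 = 33/4.
E[X | stage 2] = (3+4)/2 = 7/2.
E[X | stage 3] = (3+9+11)/3 = 23/3.
By the law of total expectation,
E[X] = (1/2)·(33/4) + (1/4)·(7/2) + (1/4)·(23/3) = 83/12.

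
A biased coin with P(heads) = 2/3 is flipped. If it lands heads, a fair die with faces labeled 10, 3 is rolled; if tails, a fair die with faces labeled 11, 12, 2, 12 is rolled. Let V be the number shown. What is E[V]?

89/12

E[V | heads] = (10+3)/2 = 13/2.
E[V | tails] = (11+12+2+12)/4 = 37/4.
By the law of total expectation,
E[V] = (2/3)·(13/2) + (1/3)·(37/4) = 89/12.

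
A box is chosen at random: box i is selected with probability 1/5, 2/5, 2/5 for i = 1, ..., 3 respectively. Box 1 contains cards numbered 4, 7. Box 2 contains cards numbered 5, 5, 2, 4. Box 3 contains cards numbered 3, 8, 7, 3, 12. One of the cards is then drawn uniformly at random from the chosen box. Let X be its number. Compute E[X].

E[X | box 1] = (4+7)/2 = 11/2.
E[X | box 2] = (5+5+2+4)/4 = 4.
E[X | box 3] = (3+8+7+3+12)/5 = 33/5.
By the law of total expectation,
E[X] = (1/5)·(11/2) + (2/5)·(4) + (2/5)·(33/5) = 267/50.

267/50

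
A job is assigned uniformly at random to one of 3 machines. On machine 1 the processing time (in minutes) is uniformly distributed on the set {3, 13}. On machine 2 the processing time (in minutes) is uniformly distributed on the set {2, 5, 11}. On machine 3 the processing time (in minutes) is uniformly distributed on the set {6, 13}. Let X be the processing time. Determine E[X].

47/6

E[X | machine 1] = (3+13)/2 = 8.
E[X | machine 2] = (2+5+11)/3 = 6.
E[X | machine 3] = (6+13)/2 = 19/2.
By the law of total expectation,
E[X] = (1/3)·(8) + (1/3)·(6) + (1/3)·(19/2) = 47/6.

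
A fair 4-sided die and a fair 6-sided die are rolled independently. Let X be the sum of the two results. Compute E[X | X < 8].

46/9

P(X < 8) = 3/4.
Σ over the event: 2·1/24 + 3·1/12 + 4·1/8 + 5·1/6 + 6·1/6 + 7·1/6 = 23/6.
E[X | X < 8] = (23/6) / (3/4) = 46/9.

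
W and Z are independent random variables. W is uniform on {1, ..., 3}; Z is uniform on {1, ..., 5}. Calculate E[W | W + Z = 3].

Outcomes with W + Z = 3: (1,2), (2,1), each with probability 1/15.
E[W | W + Z = 3] = (1 + 2) / 2 = 3/2.

3/2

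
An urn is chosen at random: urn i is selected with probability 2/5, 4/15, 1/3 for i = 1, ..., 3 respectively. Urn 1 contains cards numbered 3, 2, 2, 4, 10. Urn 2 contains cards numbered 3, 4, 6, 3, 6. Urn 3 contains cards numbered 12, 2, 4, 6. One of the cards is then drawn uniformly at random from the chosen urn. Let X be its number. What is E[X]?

E[X | urn 1] = (3+2+2+4+10)/5 = 21/5.
E[X | urn 2] = (3+4+6+3+6)/5 = 22/5.
E[X | urn 3] = (12+2+4+6)/4 = 6.
By the law of total expectation,
E[X] = (2/5)·(21/5) + (4/15)·(22/5) + (1/3)·(6) = 364/75.

364/75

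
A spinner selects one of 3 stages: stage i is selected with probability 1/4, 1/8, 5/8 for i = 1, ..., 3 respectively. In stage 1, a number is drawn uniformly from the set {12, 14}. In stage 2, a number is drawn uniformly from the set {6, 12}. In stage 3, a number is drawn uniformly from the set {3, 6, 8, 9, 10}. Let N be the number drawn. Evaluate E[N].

E[N | stage 1] = (12+14)/2 = 13.
E[N | stage 2] = (6+12)/2 = 9.
E[N | stage 3] = (3+6+8+9+10)/5 = 36/5.
E[N] = (1/4)·(13) + (1/8)·(9) + (5/8)·(36/5) = 71/8.

71/8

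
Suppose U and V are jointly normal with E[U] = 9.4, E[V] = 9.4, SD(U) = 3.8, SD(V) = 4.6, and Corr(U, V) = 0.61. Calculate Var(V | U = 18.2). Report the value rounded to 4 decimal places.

The conditional variance in a bivariate normal is σ_V²(1 − ρ²), independent of x.
Var(V | U=18.2) = (4.6)²·(1 − (0.61)²) = 21.16·0.6279 = 13.2864.

13.2864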